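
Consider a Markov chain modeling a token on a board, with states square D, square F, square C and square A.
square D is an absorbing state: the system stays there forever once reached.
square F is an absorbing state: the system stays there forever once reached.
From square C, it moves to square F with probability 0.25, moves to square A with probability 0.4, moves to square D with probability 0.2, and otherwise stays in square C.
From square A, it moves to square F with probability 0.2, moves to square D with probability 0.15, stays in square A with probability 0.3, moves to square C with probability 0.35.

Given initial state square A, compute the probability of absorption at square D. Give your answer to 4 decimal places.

0.4341

Let h(s) be the probability of absorption at square D starting from transient state s. Then h(square D) = 1 and h(square F) = 0. By first-step analysis:
h(square C) = 0.2·1 + 0.25·0 + 0.15·h(square C) + 0.4·h(square A)
h(square A) = 0.15·1 + 0.2·0 + 0.35·h(square C) + 0.3·h(square A)
Solving: h(square C) = 0.4396, h(square A) = 0.4341.
Starting from square A, the probability is 0.4341.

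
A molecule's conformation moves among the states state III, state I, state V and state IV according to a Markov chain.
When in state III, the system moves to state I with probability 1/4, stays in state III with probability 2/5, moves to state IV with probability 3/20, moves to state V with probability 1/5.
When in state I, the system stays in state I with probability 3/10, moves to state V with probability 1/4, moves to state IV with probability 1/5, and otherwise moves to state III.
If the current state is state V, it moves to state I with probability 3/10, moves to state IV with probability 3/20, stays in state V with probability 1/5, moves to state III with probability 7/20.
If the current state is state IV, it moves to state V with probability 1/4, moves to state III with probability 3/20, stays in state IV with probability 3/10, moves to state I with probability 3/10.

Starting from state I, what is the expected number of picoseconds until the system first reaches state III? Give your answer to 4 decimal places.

3.9540

Let t(s) be the expected number of picoseconds to first reach state III from state s, with t(state III) = 0. Conditioning on the first picosecond:
t(state I) = 1 + 0.3·t(state I) + 0.25·t(state V) + 0.2·t(state IV)
t(state V) = 1 + 0.3·t(state I) + 0.2·t(state V) + 0.15·t(state IV)
t(state IV) = 1 + 0.3·t(state I) + 0.25·t(state V) + 0.3·t(state IV)
Solving: t(state I) = 3.9540, t(state V) = 3.5565, t(state IV) = 4.3933.
Expected picoseconds from state I to state III: 3.9540.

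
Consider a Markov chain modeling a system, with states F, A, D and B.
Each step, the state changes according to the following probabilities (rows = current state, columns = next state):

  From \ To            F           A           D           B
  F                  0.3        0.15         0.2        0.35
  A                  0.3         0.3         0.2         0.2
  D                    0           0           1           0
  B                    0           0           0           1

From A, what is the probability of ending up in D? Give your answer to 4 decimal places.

0.4494

Let h(s) be the probability of absorption at D starting from transient state s. Then h(D) = 1 and h(B) = 0. By first-step analysis:
h(F) = 0.3·h(F) + 0.15·h(A) + 0.2·1 + 0.35·0
h(A) = 0.3·h(F) + 0.3·h(A) + 0.2·1 + 0.2·0
Solving: h(F) = 0.3820, h(A) = 0.4494.
Starting from A, the probability is 0.4494.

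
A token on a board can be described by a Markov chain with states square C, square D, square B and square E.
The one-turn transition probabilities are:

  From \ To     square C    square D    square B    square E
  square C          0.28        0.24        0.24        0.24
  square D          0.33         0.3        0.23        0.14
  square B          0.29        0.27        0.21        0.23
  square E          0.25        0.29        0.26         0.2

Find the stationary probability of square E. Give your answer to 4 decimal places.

0.2022

Let the stationary distribution be π with π = πP and π_1 + π_2 + π_3 + π_4 = 1.
π_1 = 0.28·π_1 + 0.33·π_2 + 0.29·π_3 + 0.25·π_4
π_2 = 0.24·π_1 + 0.3·π_2 + 0.27·π_3 + 0.29·π_4
π_3 = 0.24·π_1 + 0.23·π_2 + 0.21·π_3 + 0.26·π_4
Solving with the normalization constraint gives π = (0.2900, 0.2736, 0.2343, 0.2022).
So the stationary probability of square E is 0.2022.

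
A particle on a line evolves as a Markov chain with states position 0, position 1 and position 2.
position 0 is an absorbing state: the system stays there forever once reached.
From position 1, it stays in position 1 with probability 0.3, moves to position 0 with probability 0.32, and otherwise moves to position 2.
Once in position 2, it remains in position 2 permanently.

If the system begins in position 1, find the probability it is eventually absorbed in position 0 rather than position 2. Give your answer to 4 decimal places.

0.4571

Let h(s) be the probability of absorption at position 0 starting from transient state s. Then h(position 0) = 1 and h(position 2) = 0. By first-step analysis:
h(position 1) = 0.32·1 + 0.3·h(position 1) + 0.38·0
Solving: h(position 1) = 0.4571.
Starting from position 1, the probability is 0.4571.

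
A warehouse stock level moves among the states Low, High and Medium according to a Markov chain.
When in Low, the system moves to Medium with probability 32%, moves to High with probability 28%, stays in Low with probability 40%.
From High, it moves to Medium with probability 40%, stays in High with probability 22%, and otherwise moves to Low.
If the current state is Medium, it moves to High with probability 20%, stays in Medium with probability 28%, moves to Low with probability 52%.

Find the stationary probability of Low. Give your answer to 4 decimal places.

Let the stationary distribution be π with π = πP and π_1 + π_2 + π_3 = 1.
π_1 = 0.4·π_1 + 0.38·π_2 + 0.52·π_3
π_2 = 0.28·π_1 + 0.22·π_2 + 0.2·π_3
Solving with the normalization constraint gives π = (0.4343, 0.2395, 0.3261).
So the stationary probability of Low is 0.4343.

0.4343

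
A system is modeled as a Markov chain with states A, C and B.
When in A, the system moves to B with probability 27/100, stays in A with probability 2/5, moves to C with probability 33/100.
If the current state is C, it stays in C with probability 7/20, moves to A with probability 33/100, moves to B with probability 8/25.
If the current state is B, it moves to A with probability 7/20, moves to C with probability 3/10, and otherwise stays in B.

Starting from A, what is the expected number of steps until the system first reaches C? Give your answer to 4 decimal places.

Let t(s) be the expected number of steps to first reach C from state s, with t(C) = 0. Conditioning on the first step:
t(A) = 1 + 0.4·t(A) + 0.27·t(B)
t(B) = 1 + 0.35·t(A) + 0.35·t(B)
Solving: t(A) = 3.1134, t(B) = 3.2149.
Expected steps from A to C: 3.1134.

3.1134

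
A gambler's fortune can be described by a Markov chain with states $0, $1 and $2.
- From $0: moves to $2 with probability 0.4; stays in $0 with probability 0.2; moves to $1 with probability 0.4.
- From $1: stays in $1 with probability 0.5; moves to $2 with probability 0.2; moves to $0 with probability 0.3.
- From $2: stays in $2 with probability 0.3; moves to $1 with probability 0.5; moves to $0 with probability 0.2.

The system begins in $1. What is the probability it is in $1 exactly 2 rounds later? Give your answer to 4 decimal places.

0.4700

Sum over the intermediate state after 1 round:
P = P($1→$0)·P($0→$1) + P($1→$1)·P($1→$1) + P($1→$2)·P($2→$1)
  = 0.3×0.4 + 0.5×0.5 + 0.2×0.5
  = 0.1200 + 0.2500 + 0.1000 = 0.4700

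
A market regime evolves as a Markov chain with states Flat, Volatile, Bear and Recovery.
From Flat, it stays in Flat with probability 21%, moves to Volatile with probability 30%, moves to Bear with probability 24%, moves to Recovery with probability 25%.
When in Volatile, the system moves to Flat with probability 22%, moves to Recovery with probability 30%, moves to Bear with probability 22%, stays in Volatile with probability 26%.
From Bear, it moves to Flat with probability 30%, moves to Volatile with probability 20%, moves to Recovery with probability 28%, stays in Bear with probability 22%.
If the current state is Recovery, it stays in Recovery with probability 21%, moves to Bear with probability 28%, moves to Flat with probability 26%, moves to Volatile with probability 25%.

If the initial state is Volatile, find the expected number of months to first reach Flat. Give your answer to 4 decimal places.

Let t(s) be the expected number of months to first reach Flat from state s, with t(Flat) = 0. Conditioning on the first month:
t(Volatile) = 1 + 0.26·t(Volatile) + 0.22·t(Bear) + 0.3·t(Recovery)
t(Bear) = 1 + 0.2·t(Volatile) + 0.22·t(Bear) + 0.28·t(Recovery)
t(Recovery) = 1 + 0.25·t(Volatile) + 0.28·t(Bear) + 0.21·t(Recovery)
Solving: t(Volatile) = 4.0042, t(Bear) = 3.6872, t(Recovery) = 3.8398.
Expected months from Volatile to Flat: 4.0042.

4.0042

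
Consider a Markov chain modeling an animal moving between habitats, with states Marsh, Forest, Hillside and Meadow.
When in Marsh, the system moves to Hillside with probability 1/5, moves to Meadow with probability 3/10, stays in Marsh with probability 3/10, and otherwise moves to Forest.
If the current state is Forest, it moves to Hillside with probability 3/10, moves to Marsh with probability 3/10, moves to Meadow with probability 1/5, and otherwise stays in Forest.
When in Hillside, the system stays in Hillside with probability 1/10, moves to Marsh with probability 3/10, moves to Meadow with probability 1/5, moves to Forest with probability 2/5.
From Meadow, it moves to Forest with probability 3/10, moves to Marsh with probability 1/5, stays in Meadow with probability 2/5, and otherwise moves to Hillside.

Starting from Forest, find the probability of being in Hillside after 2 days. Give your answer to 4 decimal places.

Propagate the distribution vector 2 days from Forest.
After 0 days: (0.0000, 1.0000, 0.0000, 0.0000)
After 1 day: (0.3000, 0.2000, 0.3000, 0.2000)
After 2 days: (0.2800, 0.2800, 0.1700, 0.2700)
P(in Hillside after 2 days) = 0.1700

0.1700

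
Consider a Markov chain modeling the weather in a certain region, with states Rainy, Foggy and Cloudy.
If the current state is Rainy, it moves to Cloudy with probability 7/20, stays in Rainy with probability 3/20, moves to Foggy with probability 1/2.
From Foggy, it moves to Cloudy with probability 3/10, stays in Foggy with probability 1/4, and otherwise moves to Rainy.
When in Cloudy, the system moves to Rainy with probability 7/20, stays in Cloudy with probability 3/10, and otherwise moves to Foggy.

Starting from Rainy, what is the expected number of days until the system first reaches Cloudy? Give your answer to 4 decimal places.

3.0303

Let t(s) be the expected number of days to first reach Cloudy from state s, with t(Cloudy) = 0. Conditioning on the first day:
t(Rainy) = 1 + 0.15·t(Rainy) + 0.5·t(Foggy)
t(Foggy) = 1 + 0.45·t(Rainy) + 0.25·t(Foggy)
Solving: t(Rainy) = 3.0303, t(Foggy) = 3.1515.
Expected days from Rainy to Cloudy: 3.0303.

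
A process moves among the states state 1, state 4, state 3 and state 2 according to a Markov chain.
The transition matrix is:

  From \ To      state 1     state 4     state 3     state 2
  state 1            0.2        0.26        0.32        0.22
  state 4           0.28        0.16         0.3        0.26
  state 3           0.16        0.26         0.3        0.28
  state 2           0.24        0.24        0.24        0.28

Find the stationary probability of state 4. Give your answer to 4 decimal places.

0.2316

Let the stationary distribution be π with π = πP and π_1 + π_2 + π_3 + π_4 = 1.
π_1 = 0.2·π_1 + 0.28·π_2 + 0.16·π_3 + 0.24·π_4
π_2 = 0.26·π_1 + 0.16·π_2 + 0.26·π_3 + 0.24·π_4
π_3 = 0.32·π_1 + 0.3·π_2 + 0.3·π_3 + 0.24·π_4
Solving with the normalization constraint gives π = (0.2175, 0.2316, 0.2886, 0.2623).
So the stationary probability of state 4 is 0.2316.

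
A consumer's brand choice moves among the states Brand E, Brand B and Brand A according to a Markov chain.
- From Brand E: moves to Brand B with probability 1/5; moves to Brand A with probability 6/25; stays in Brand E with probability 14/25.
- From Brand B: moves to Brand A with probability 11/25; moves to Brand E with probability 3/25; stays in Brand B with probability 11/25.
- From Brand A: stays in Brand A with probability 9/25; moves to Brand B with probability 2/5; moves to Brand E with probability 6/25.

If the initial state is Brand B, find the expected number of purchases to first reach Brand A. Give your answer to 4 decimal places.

Let t(s) be the expected number of purchases to first reach Brand A from state s, with t(Brand A) = 0. Conditioning on the first purchase:
t(Brand E) = 1 + 0.56·t(Brand E) + 0.2·t(Brand B)
t(Brand B) = 1 + 0.12·t(Brand E) + 0.44·t(Brand B)
Solving: t(Brand E) = 3.4173, t(Brand B) = 2.5180.
Expected purchases from Brand B to Brand A: 2.5180.

2.5180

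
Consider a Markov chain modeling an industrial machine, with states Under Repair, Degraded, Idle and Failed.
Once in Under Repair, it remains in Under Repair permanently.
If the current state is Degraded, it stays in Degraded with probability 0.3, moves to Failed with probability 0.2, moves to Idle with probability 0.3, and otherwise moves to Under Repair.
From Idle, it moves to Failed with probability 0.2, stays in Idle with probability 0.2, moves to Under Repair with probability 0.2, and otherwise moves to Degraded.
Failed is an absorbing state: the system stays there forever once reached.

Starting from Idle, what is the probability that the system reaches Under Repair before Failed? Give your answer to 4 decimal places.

0.5000

Let h(s) be the probability of absorption at Under Repair starting from transient state s. Then h(Under Repair) = 1 and h(Failed) = 0. By first-step analysis:
h(Degraded) = 0.2·1 + 0.3·h(Degraded) + 0.3·h(Idle) + 0.2·0
h(Idle) = 0.2·1 + 0.4·h(Degraded) + 0.2·h(Idle) + 0.2·0
Solving: h(Degraded) = 0.5000, h(Idle) = 0.5000.
Starting from Idle, the probability is 0.5000.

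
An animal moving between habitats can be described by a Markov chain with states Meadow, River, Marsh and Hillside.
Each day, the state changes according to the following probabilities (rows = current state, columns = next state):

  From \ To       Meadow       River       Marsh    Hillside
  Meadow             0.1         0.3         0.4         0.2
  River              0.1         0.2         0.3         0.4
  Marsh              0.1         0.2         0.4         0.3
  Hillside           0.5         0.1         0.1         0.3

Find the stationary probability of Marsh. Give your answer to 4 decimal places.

0.2916

Let the stationary distribution be π with π = πP and π_1 + π_2 + π_3 + π_4 = 1.
π_1 = 0.1·π_1 + 0.1·π_2 + 0.1·π_3 + 0.5·π_4
π_2 = 0.3·π_1 + 0.2·π_2 + 0.2·π_3 + 0.1·π_4
π_3 = 0.4·π_1 + 0.3·π_2 + 0.4·π_3 + 0.1·π_4
Solving with the normalization constraint gives π = (0.2189, 0.1922, 0.2916, 0.2973).
So the stationary probability of Marsh is 0.2916.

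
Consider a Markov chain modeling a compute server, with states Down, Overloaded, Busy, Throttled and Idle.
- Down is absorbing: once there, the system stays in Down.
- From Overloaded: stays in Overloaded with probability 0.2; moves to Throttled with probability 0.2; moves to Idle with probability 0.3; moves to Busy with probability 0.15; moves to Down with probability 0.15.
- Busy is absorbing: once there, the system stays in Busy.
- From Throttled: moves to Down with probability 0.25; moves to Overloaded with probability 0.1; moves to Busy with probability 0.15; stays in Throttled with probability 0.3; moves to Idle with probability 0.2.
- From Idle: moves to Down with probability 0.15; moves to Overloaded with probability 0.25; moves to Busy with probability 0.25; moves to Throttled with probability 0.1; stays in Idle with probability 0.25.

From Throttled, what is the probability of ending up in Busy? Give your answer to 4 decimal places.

Let h(s) be the probability of absorption at Busy starting from transient state s. Then h(Busy) = 1 and h(Down) = 0. By first-step analysis:
h(Overloaded) = 0.15·0 + 0.2·h(Overloaded) + 0.15·1 + 0.2·h(Throttled) + 0.3·h(Idle)
h(Throttled) = 0.25·0 + 0.1·h(Overloaded) + 0.15·1 + 0.3·h(Throttled) + 0.2·h(Idle)
h(Idle) = 0.15·0 + 0.25·h(Overloaded) + 0.25·1 + 0.1·h(Throttled) + 0.25·h(Idle)
Solving: h(Overloaded) = 0.5108, h(Throttled) = 0.4482, h(Idle) = 0.5634.
Starting from Throttled, the probability is 0.4482.

0.4482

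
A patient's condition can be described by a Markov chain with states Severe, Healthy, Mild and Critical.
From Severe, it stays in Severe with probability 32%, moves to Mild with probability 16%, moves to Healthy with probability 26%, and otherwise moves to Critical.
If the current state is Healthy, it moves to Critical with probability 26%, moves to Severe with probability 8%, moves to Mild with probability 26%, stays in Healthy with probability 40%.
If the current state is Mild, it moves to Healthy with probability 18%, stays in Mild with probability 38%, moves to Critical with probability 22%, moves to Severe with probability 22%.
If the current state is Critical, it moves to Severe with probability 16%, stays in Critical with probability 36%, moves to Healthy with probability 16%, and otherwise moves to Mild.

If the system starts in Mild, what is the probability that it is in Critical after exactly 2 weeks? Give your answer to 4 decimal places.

Propagate the distribution vector 2 weeks from Mild.
After 0 weeks: (0.0000, 0.0000, 1.0000, 0.0000)
After 1 week: (0.2200, 0.1800, 0.3800, 0.2200)
After 2 weeks: (0.2036, 0.2328, 0.2968, 0.2668)
P(in Critical after 2 weeks) = 0.2668

0.2668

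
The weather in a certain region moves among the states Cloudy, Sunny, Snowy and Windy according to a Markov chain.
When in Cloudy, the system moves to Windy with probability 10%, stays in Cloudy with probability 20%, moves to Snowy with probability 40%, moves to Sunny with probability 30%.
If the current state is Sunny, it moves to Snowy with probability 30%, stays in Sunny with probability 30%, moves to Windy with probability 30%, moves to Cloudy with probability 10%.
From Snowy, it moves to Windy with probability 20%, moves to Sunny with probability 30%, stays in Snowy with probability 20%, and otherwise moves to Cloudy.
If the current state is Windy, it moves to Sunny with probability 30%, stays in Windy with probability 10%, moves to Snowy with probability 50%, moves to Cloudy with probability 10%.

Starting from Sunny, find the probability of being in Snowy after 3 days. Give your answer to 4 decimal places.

0.3210

Propagate the distribution vector 3 days from Sunny.
After 0 days: (0.0000, 1.0000, 0.0000, 0.0000)
After 1 day: (0.1000, 0.3000, 0.3000, 0.3000)
After 2 days: (0.1700, 0.3000, 0.3400, 0.1900)
After 3 days: (0.1850, 0.3000, 0.3210, 0.1940)
P(in Snowy after 3 days) = 0.3210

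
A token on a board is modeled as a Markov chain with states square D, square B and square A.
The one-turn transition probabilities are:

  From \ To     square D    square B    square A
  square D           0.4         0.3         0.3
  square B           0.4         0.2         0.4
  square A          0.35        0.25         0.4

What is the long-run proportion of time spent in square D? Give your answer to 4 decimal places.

Let the stationary distribution be π with π = πP and π_1 + π_2 + π_3 = 1.
π_1 = 0.4·π_1 + 0.4·π_2 + 0.35·π_3
π_2 = 0.3·π_1 + 0.2·π_2 + 0.25·π_3
Solving with the normalization constraint gives π = (0.3819, 0.2563, 0.3618).
So the stationary probability of square D is 0.3819.

0.3819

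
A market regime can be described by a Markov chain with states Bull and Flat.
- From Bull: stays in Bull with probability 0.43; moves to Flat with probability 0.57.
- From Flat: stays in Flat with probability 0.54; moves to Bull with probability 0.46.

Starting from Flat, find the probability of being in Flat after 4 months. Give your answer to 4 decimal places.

0.5534

Propagate the distribution vector 4 months from Flat.
After 0 months: (0.0000, 1.0000)
After 1 month: (0.4600, 0.5400)
After 2 months: (0.4462, 0.5538)
After 3 months: (0.4466, 0.5534)
After 4 months: (0.4466, 0.5534)
P(in Flat after 4 months) = 0.5534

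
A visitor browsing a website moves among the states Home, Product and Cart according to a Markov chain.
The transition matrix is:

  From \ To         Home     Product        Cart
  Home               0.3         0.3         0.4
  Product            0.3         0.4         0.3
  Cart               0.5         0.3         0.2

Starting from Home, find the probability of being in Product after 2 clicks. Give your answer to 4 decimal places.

Sum over the intermediate state after 1 click:
P = P(Home→Home)·P(Home→Product) + P(Home→Product)·P(Product→Product) + P(Home→Cart)·P(Cart→Product)
  = 0.3×0.3 + 0.3×0.4 + 0.4×0.3
  = 0.0900 + 0.1200 + 0.1200 = 0.3300

0.3300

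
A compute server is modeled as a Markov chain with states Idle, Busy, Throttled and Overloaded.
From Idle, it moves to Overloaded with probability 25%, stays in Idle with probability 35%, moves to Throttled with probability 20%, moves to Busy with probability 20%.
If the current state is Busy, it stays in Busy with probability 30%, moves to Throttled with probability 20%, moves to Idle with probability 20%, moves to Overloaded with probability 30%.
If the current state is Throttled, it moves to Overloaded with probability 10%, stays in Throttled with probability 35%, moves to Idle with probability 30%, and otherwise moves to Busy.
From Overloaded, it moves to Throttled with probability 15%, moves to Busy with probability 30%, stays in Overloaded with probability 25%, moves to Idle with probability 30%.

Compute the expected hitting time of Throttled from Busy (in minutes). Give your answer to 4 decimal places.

5.3662

Let t(s) be the expected number of minutes to first reach Throttled from state s, with t(Throttled) = 0. Conditioning on the first minute:
t(Idle) = 1 + 0.35·t(Idle) + 0.2·t(Busy) + 0.25·t(Overloaded)
t(Busy) = 1 + 0.2·t(Idle) + 0.3·t(Busy) + 0.3·t(Overloaded)
t(Overloaded) = 1 + 0.3·t(Idle) + 0.3·t(Busy) + 0.25·t(Overloaded)
Solving: t(Idle) = 5.3513, t(Busy) = 5.3662, t(Overloaded) = 5.6203.
Expected minutes from Busy to Throttled: 5.3662.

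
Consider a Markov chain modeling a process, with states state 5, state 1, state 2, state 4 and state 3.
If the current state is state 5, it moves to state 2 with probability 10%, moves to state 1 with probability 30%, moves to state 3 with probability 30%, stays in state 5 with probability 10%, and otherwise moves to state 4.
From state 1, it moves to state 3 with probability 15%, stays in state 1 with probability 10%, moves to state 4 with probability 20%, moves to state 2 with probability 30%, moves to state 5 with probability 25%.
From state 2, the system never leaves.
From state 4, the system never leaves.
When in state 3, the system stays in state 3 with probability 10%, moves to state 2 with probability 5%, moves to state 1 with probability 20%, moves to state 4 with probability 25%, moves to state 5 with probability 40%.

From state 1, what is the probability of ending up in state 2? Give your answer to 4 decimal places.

Let h(s) be the probability of absorption at state 2 starting from transient state s. Then h(state 2) = 1 and h(state 4) = 0. By first-step analysis:
h(state 5) = 0.1·h(state 5) + 0.3·h(state 1) + 0.1·1 + 0.2·0 + 0.3·h(state 3)
h(state 1) = 0.25·h(state 5) + 0.1·h(state 1) + 0.3·1 + 0.2·0 + 0.15·h(state 3)
h(state 3) = 0.4·h(state 5) + 0.2·h(state 1) + 0.05·1 + 0.25·0 + 0.1·h(state 3)
Solving: h(state 5) = 0.3906, h(state 1) = 0.4985, h(state 3) = 0.3399.
Starting from state 1, the probability is 0.4985.

0.4985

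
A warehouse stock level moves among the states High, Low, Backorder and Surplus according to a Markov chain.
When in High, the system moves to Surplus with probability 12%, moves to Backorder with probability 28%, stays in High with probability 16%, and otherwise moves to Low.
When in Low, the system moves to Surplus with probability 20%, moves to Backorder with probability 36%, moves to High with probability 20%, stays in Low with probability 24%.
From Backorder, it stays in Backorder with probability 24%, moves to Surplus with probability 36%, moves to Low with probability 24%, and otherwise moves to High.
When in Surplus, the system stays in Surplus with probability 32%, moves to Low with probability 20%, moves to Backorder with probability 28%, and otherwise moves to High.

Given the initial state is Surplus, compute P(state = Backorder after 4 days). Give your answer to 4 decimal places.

Propagate the distribution vector 4 days from Surplus.
After 0 days: (0.0000, 0.0000, 0.0000, 1.0000)
After 1 day: (0.2000, 0.2000, 0.2800, 0.3200)
After 2 days: (0.1808, 0.2672, 0.2848, 0.2672)
After 3 days: (0.1814, 0.2655, 0.2900, 0.2632)
After 4 days: (0.1811, 0.2657, 0.2896, 0.2635)
P(in Backorder after 4 days) = 0.2896

0.2896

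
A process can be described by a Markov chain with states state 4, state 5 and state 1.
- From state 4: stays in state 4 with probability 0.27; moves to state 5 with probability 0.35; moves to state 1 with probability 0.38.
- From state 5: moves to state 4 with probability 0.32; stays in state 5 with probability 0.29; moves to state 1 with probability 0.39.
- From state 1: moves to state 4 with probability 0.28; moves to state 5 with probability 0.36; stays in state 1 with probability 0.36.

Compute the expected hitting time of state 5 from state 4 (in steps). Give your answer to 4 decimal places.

Let t(s) be the expected number of steps to first reach state 5 from state s, with t(state 5) = 0. Conditioning on the first step:
t(state 4) = 1 + 0.27·t(state 4) + 0.38·t(state 1)
t(state 1) = 1 + 0.28·t(state 4) + 0.36·t(state 1)
Solving: t(state 4) = 2.8271, t(state 1) = 2.7993.
Expected steps from state 4 to state 5: 2.8271.

2.8271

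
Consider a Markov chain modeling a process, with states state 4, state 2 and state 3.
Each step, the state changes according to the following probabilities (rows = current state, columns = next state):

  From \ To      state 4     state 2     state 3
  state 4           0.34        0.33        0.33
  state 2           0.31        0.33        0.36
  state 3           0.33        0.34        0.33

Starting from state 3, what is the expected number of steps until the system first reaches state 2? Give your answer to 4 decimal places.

Let t(s) be the expected number of steps to first reach state 2 from state s, with t(state 2) = 0. Conditioning on the first step:
t(state 4) = 1 + 0.34·t(state 4) + 0.33·t(state 3)
t(state 3) = 1 + 0.33·t(state 4) + 0.33·t(state 3)
Solving: t(state 4) = 3.0003, t(state 3) = 2.9703.
Expected steps from state 3 to state 2: 2.9703.

2.9703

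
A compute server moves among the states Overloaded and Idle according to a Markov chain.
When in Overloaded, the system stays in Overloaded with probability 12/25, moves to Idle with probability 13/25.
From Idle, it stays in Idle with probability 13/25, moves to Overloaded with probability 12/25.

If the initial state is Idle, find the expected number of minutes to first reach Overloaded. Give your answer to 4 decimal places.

2.0833

Let t(s) be the expected number of minutes to first reach Overloaded from state s, with t(Overloaded) = 0. Conditioning on the first minute:
t(Idle) = 1 + 0.52·t(Idle)
Solving: t(Idle) = 2.0833.
Expected minutes from Idle to Overloaded: 2.0833.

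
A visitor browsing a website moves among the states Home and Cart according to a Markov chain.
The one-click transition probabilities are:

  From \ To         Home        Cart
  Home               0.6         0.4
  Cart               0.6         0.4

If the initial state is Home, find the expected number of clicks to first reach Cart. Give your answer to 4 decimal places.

Let t(s) be the expected number of clicks to first reach Cart from state s, with t(Cart) = 0. Conditioning on the first click:
t(Home) = 1 + 0.6·t(Home)
Solving: t(Home) = 2.5000.
Expected clicks from Home to Cart: 2.5000.

2.5000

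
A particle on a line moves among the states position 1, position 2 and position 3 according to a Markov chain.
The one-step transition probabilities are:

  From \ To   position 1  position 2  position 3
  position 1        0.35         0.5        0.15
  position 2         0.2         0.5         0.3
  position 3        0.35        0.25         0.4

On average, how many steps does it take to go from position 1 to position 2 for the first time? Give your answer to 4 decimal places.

2.2222

Let t(s) be the expected number of steps to first reach position 2 from state s, with t(position 2) = 0. Conditioning on the first step:
t(position 1) = 1 + 0.35·t(position 1) + 0.15·t(position 3)
t(position 3) = 1 + 0.35·t(position 1) + 0.4·t(position 3)
Solving: t(position 1) = 2.2222, t(position 3) = 2.9630.
Expected steps from position 1 to position 2: 2.2222.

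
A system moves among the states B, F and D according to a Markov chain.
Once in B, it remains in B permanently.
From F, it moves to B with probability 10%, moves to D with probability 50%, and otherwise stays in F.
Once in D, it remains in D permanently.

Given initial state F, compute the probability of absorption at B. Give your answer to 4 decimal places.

Let h(s) be the probability of absorption at B starting from transient state s. Then h(B) = 1 and h(D) = 0. By first-step analysis:
h(F) = 0.1·1 + 0.4·h(F) + 0.5·0
Solving: h(F) = 0.1667.
Starting from F, the probability is 0.1667.

0.1667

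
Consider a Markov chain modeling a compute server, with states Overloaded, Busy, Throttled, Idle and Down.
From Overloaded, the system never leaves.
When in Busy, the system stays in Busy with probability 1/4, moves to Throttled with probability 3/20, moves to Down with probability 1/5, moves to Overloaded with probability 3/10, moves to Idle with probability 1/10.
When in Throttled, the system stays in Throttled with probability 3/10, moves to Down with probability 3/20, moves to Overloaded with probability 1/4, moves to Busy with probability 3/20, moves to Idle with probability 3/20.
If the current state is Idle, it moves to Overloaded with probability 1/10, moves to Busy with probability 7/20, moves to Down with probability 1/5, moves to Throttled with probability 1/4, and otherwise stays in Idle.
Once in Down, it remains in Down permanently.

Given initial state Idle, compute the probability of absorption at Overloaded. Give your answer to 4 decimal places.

0.5026

Let h(s) be the probability of absorption at Overloaded starting from transient state s. Then h(Overloaded) = 1 and h(Down) = 0. By first-step analysis:
h(Busy) = 0.3·1 + 0.25·h(Busy) + 0.15·h(Throttled) + 0.1·h(Idle) + 0.2·0
h(Throttled) = 0.25·1 + 0.15·h(Busy) + 0.3·h(Throttled) + 0.15·h(Idle) + 0.15·0
h(Idle) = 0.1·1 + 0.35·h(Busy) + 0.25·h(Throttled) + 0.1·h(Idle) + 0.2·0
Solving: h(Busy) = 0.5851, h(Throttled) = 0.5902, h(Idle) = 0.5026.
Starting from Idle, the probability is 0.5026.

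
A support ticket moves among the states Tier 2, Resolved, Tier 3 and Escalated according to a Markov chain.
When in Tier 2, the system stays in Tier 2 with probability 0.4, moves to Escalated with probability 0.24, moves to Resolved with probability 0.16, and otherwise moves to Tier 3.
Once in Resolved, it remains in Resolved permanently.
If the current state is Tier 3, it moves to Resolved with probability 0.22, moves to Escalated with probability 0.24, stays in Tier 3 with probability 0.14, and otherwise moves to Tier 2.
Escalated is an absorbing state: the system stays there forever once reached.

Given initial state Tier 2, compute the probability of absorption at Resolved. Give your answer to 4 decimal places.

Let h(s) be the probability of absorption at Resolved starting from transient state s. Then h(Resolved) = 1 and h(Escalated) = 0. By first-step analysis:
h(Tier 2) = 0.4·h(Tier 2) + 0.16·1 + 0.2·h(Tier 3) + 0.24·0
h(Tier 3) = 0.4·h(Tier 2) + 0.22·1 + 0.14·h(Tier 3) + 0.24·0
Solving: h(Tier 2) = 0.4165, h(Tier 3) = 0.4495.
Starting from Tier 2, the probability is 0.4165.

0.4165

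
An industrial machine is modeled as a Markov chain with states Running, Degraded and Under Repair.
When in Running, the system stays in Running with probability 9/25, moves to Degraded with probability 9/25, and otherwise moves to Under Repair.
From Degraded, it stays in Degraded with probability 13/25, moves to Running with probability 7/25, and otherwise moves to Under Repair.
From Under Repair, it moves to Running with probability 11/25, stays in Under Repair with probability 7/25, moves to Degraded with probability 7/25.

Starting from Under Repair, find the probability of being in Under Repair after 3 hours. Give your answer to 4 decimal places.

0.2494

Propagate the distribution vector 3 hours from Under Repair.
After 0 hours: (0.0000, 0.0000, 1.0000)
After 1 hour: (0.4400, 0.2800, 0.2800)
After 2 hours: (0.3600, 0.3824, 0.2576)
After 3 hours: (0.3500, 0.4006, 0.2494)
P(in Under Repair after 3 hours) = 0.2494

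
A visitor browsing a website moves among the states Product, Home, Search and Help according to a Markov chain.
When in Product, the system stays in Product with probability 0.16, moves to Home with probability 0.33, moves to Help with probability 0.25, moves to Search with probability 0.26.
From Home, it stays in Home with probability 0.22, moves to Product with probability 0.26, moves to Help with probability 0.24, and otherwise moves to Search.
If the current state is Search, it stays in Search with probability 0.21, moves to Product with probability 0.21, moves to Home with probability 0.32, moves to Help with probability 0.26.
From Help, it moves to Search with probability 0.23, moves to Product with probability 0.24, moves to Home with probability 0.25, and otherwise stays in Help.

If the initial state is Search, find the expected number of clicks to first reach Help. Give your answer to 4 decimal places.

3.9682

Let t(s) be the expected number of clicks to first reach Help from state s, with t(Help) = 0. Conditioning on the first click:
t(Product) = 1 + 0.16·t(Product) + 0.33·t(Home) + 0.26·t(Search)
t(Home) = 1 + 0.26·t(Product) + 0.22·t(Home) + 0.28·t(Search)
t(Search) = 1 + 0.21·t(Product) + 0.32·t(Home) + 0.21·t(Search)
Solving: t(Product) = 4.0067, t(Home) = 4.0421, t(Search) = 3.9682.
Expected clicks from Search to Help: 3.9682.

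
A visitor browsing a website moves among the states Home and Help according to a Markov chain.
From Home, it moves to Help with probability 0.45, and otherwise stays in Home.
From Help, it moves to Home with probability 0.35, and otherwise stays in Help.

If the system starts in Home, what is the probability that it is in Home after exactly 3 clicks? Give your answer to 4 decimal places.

Propagate the distribution vector 3 clicks from Home.
After 0 clicks: (1.0000, 0.0000)
After 1 click: (0.5500, 0.4500)
After 2 clicks: (0.4600, 0.5400)
After 3 clicks: (0.4420, 0.5580)
P(in Home after 3 clicks) = 0.4420

0.4420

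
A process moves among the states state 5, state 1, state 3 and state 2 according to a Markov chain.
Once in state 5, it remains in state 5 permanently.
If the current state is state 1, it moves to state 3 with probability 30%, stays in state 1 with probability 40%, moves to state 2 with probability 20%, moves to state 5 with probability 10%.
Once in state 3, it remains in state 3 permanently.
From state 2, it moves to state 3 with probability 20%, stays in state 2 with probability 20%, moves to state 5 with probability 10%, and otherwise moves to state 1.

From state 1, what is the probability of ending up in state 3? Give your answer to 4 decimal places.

0.7368

Let h(s) be the probability of absorption at state 3 starting from transient state s. Then h(state 3) = 1 and h(state 5) = 0. By first-step analysis:
h(state 1) = 0.1·0 + 0.4·h(state 1) + 0.3·1 + 0.2·h(state 2)
h(state 2) = 0.1·0 + 0.5·h(state 1) + 0.2·1 + 0.2·h(state 2)
Solving: h(state 1) = 0.7368, h(state 2) = 0.7105.
Starting from state 1, the probability is 0.7368.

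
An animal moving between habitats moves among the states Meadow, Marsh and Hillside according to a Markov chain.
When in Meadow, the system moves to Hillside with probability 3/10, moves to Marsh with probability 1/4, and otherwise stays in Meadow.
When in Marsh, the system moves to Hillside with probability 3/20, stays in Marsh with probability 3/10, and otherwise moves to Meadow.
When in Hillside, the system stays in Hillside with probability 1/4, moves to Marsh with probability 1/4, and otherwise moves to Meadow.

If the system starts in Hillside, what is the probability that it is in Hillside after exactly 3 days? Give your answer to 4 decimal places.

0.2481

Propagate the distribution vector 3 days from Hillside.
After 0 days: (0.0000, 0.0000, 1.0000)
After 1 day: (0.5000, 0.2500, 0.2500)
After 2 days: (0.4875, 0.2625, 0.2500)
After 3 days: (0.4888, 0.2631, 0.2481)
P(in Hillside after 3 days) = 0.2481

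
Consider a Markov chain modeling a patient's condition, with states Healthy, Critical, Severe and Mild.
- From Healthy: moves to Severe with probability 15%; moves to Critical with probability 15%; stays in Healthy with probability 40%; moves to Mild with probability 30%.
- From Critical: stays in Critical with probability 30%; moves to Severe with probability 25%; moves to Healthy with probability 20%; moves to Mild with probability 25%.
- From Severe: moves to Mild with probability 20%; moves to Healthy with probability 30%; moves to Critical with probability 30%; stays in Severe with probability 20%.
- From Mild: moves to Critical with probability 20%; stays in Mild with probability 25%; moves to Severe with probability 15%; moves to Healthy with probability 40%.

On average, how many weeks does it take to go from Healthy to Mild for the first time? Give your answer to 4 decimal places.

3.6818

Let t(s) be the expected number of weeks to first reach Mild from state s, with t(Mild) = 0. Conditioning on the first week:
t(Healthy) = 1 + 0.4·t(Healthy) + 0.15·t(Critical) + 0.15·t(Severe)
t(Critical) = 1 + 0.2·t(Healthy) + 0.3·t(Critical) + 0.25·t(Severe)
t(Severe) = 1 + 0.3·t(Healthy) + 0.3·t(Critical) + 0.2·t(Severe)
Solving: t(Healthy) = 3.6818, t(Critical) = 3.9489, t(Severe) = 4.1115.
Expected weeks from Healthy to Mild: 3.6818.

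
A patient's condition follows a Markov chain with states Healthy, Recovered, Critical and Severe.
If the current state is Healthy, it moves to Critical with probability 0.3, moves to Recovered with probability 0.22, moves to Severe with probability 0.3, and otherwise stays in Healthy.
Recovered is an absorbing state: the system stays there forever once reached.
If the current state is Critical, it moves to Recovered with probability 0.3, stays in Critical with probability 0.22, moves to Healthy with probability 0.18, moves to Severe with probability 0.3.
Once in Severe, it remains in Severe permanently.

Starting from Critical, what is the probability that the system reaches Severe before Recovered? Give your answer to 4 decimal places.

Let h(s) be the probability of absorption at Severe starting from transient state s. Then h(Severe) = 1 and h(Recovered) = 0. By first-step analysis:
h(Healthy) = 0.18·h(Healthy) + 0.22·0 + 0.3·h(Critical) + 0.3·1
h(Critical) = 0.18·h(Healthy) + 0.3·0 + 0.22·h(Critical) + 0.3·1
Solving: h(Healthy) = 0.5533, h(Critical) = 0.5123.
Starting from Critical, the probability is 0.5123.

0.5123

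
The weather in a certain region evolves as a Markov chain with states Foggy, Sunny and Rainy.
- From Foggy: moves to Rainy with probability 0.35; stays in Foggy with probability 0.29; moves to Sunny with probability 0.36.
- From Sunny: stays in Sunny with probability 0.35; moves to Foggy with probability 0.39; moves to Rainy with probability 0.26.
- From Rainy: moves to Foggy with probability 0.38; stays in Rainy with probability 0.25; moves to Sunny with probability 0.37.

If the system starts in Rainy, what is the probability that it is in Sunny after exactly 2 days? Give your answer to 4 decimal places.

0.3588

Sum over the intermediate state after 1 day:
P = P(Rainy→Foggy)·P(Foggy→Sunny) + P(Rainy→Sunny)·P(Sunny→Sunny) + P(Rainy→Rainy)·P(Rainy→Sunny)
  = 0.38×0.36 + 0.37×0.35 + 0.25×0.37
  = 0.1368 + 0.1295 + 0.0925 = 0.3588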